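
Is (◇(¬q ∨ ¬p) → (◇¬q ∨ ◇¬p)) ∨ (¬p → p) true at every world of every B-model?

Tableau for the negation ¬((◇(¬q ∨ ¬p) → (◇¬q ∨ ◇¬p)) ∨ (¬p → p)):
1. ¬((◇(¬q ∨ ¬p) → (◇¬q ∨ ◇¬p)) ∨ (¬p → p)), u
2. ¬(◇(¬q ∨ ¬p) → (◇¬q ∨ ◇¬p)), u
3. ¬(¬p → p), u
4. ◇(¬q ∨ ¬p), u
5. ¬(◇¬q ∨ ◇¬p), u
6. ¬p, u
7. ¬◇¬q, u
8. ¬◇¬p, u
9. q, u
10. p, u
Accessibility: uRu
Branch closes: p and ¬p both at u.
Every branch of the negation's tableau closes; the branch above is one of them.

Yes, valid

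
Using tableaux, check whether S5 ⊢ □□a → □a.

Valid

Tableau for the negation ¬(□□a → □a):
1. ¬(□□a → □a), w0
2. □□a, w0   [¬→-rule on 1]
3. ¬□a, w0   [¬→-rule on 1]
4. □a, w0   [□-rule on 2 via w0Rw0]
5. a, w0   [□-rule on 4 via w0Rw0]
6. ¬a, w1   [¬□-rule on 3: fresh world w1, w0Rw1]
7. □a, w1   [□-rule on 2 via w0Rw1]
8. a, w1   [□-rule on 4 via w0Rw1]
Accessibility: w0Rw0, w0Rw1, w1Rw0, w1Rw1
Branch closes: a and ¬a both at w1.
Every branch of the negation's tableau closes; the branch above is one of them.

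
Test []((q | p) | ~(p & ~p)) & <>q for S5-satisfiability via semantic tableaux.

1. []((q | p) | ~(p & ~p)) & <>q, 0
2. []((q | p) | ~(p & ~p)), 0
3. <>q, 0
4. (q | p) | ~(p & ~p), 0
5. ~(p & ~p), 0
6. p, 0
7. q, 1
8. (q | p) | ~(p & ~p), 1
9. ~(p & ~p), 1
10. p, 1
Accessibility: 0R0, 0R1, 1R0, 1R1

Satisfiable (open branch found)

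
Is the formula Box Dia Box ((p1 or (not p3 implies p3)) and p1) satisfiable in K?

1. Box Dia Box ((p1 or (not p3 implies p3)) and p1), u

Yes, satisfiable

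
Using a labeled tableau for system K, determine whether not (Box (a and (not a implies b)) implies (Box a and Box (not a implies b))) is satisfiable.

Unsatisfiable (every branch closes)

1. not (Box (a and (not a implies b)) implies (Box a and Box (not a implies b))), w0
2. Box (a and (not a implies b)), w0
3. not (Box a and Box (not a implies b)), w0
4. not Box (not a implies b), w0
5. not (not a implies b), w1
6. not a, w1
7. not b, w1
8. a and (not a implies b), w1
9. a, w1
10. not a implies b, w1
Accessibility: w0Rw1
Branch closes: a and not a both at w1.
Every branch closes; the branch above is one of them.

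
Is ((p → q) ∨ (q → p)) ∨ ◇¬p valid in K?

Yes, valid

Tableau for the negation ¬(((p → q) ∨ (q → p)) ∨ ◇¬p):
1. ¬(((p → q) ∨ (q → p)) ∨ ◇¬p), u
2. ¬((p → q) ∨ (q → p)), u
3. ¬◇¬p, u
4. ¬(p → q), u
5. ¬(q → p), u
6. p, u
7. ¬q, u
8. q, u
9. ¬p, u
Branch closes: q and ¬q both at u.
All branches of the negation close; one closing branch shown above.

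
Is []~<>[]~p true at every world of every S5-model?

No, not valid

Tableau for the negation ~[]~<>[]~p:
1. ~[]~<>[]~p, 0
2. <>[]~p, 1   [~[]-rule on 1: fresh world 1, 0R1]
3. []~p, 2   [<>-rule on 2: fresh world 2, 1R2]
4. ~p, 0   [[]-rule on 3 via 2R0]
5. ~p, 1   [[]-rule on 3 via 2R1]
6. ~p, 2   [[]-rule on 3 via 2R2]
Accessibility: 0R0, 0R1, 0R2, 1R0, 1R1, 1R2, 2R0, 2R1, 2R2
The negation has an open branch (countermodel exists).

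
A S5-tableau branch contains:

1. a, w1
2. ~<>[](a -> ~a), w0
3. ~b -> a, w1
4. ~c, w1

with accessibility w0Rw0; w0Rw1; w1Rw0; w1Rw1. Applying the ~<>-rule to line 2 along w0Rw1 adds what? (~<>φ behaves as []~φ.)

~<>φ behaves as []~φ: propagate the negated body to each accessible world.

~[](a -> ~a), w1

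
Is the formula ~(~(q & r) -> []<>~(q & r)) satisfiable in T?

1. ~(~(q & r) -> []<>~(q & r)), w0
2. ~(q & r), w0
3. ~[]<>~(q & r), w0
4. ~r, w0
5. ~<>~(q & r), w1
6. q & r, w1
7. q, w1
8. r, w1
Accessibility: w0Rw0, w0Rw1, w1Rw1

Satisfiable (open branch found)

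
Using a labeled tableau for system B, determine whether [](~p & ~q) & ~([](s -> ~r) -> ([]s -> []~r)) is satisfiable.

1. [](~p & ~q) & ~([](s -> ~r) -> ([]s -> []~r)), w0
2. [](~p & ~q), w0   [&-rule on 1]
3. ~([](s -> ~r) -> ([]s -> []~r)), w0   [&-rule on 1]
4. [](s -> ~r), w0   [~->-rule on 3]
5. ~([]s -> []~r), w0   [~->-rule on 3]
6. []s, w0   [~->-rule on 5]
7. ~[]~r, w0   [~->-rule on 5]
8. ~p & ~q, w0   [[]-rule on 2 via w0Rw0]
9. ~p, w0   [&-rule on 8]
10. ~q, w0   [&-rule on 8]
11. s -> ~r, w0   [[]-rule on 4 via w0Rw0]
12. s, w0   [[]-rule on 6 via w0Rw0]
13. ~r, w0   [->-rule on 11 (branches; this branch)]
14. r, w1   [~[]-rule on 7: fresh world w1, w0Rw1]
15. ~p & ~q, w1   [[]-rule on 2 via w0Rw1]
16. ~p, w1   [&-rule on 15]
17. ~q, w1   [&-rule on 15]
18. s -> ~r, w1   [[]-rule on 4 via w0Rw1]
19. s, w1   [[]-rule on 6 via w0Rw1]
20. ~r, w1   [->-rule on 18 (branches; this branch)]
Accessibility: w0Rw0, w0Rw1, w1Rw0, w1Rw1
Branch closes: r and ~r both at w1.
Every branch closes; the branch above is one of them.

Unsatisfiable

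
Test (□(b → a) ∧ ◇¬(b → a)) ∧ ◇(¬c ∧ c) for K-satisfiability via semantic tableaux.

No, unsatisfiable

1. (□(b → a) ∧ ◇¬(b → a)) ∧ ◇(¬c ∧ c), u
2. □(b → a) ∧ ◇¬(b → a), u
3. ◇(¬c ∧ c), u
4. □(b → a), u
5. ◇¬(b → a), u
6. ¬c ∧ c, v
7. ¬c, v
8. c, v
Accessibility: uRv
Branch closes: c and ¬c both at v.
All branches of the tableau close; one closing branch shown above.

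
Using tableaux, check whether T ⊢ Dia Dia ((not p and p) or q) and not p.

No, not valid

Tableau for the negation not (Dia Dia ((not p and p) or q) and not p):
1. not (Dia Dia ((not p and p) or q) and not p), 0
2. p, 0
Accessibility: 0R0
The negation has an open branch (countermodel exists).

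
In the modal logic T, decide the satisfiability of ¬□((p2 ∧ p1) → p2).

1. ¬□((p2 ∧ p1) → p2), w0
2. ¬((p2 ∧ p1) → p2), w1   [¬□-rule on 1: fresh world w1, w0Rw1]
3. p2 ∧ p1, w1   [¬→-rule on 2]
4. ¬p2, w1   [¬→-rule on 2]
5. p2, w1   [∧-rule on 3]
6. p1, w1   [∧-rule on 3]
Accessibility: w0Rw0, w0Rw1, w1Rw1
Branch closes: p2 and ¬p2 both at w1.
All branches of the tableau close; one closing branch shown above.

No, unsatisfiable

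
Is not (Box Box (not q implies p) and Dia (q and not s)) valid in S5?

Tableau for the negation Box Box (not q implies p) and Dia (q and not s):
1. Box Box (not q implies p) and Dia (q and not s), w0
2. Box Box (not q implies p), w0
3. Dia (q and not s), w0
4. Box (not q implies p), w0
5. not q implies p, w0
6. p, w0
7. q and not s, w1
8. q, w1
9. not s, w1
10. Box (not q implies p), w1
11. not q implies p, w1
12. p, w1
Accessibility: w0Rw0, w0Rw1, w1Rw0, w1Rw1
The negation has an open branch (countermodel exists).

Not valid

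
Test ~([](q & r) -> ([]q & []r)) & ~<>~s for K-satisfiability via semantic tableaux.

1. ~([](q & r) -> ([]q & []r)) & ~<>~s, u
2. ~([](q & r) -> ([]q & []r)), u
3. ~<>~s, u
4. [](q & r), u
5. ~([]q & []r), u
6. ~[]r, u
7. ~r, v
8. s, v
9. q & r, v
10. q, v
11. r, v
Accessibility: uRv
Branch closes: r and ~r both at v.
All branches of the tableau close; one closing branch shown above.

No, unsatisfiable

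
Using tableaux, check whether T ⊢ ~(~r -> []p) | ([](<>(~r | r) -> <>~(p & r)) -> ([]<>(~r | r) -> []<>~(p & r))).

Valid in T

Tableau for the negation ~(~(~r -> []p) | ([](<>(~r | r) -> <>~(p & r)) -> ([]<>(~r | r) -> []<>~(p & r)))):
1. ~(~(~r -> []p) | ([](<>(~r | r) -> <>~(p & r)) -> ([]<>(~r | r) -> []<>~(p & r)))), w0
2. ~r -> []p, w0   [~|-rule on 1]
3. ~([](<>(~r | r) -> <>~(p & r)) -> ([]<>(~r | r) -> []<>~(p & r))), w0   [~|-rule on 1]
4. [](<>(~r | r) -> <>~(p & r)), w0   [~->-rule on 3]
5. ~([]<>(~r | r) -> []<>~(p & r)), w0   [~->-rule on 3]
6. []<>(~r | r), w0   [~->-rule on 5]
7. ~[]<>~(p & r), w0   [~->-rule on 5]
8. <>(~r | r) -> <>~(p & r), w0   [[]-rule on 4 via w0Rw0]
9. <>(~r | r), w0   [[]-rule on 6 via w0Rw0]
10. []p, w0   [->-rule on 2 (branches; this branch)]
11. p, w0   [[]-rule on 10 via w0Rw0]
12. <>~(p & r), w0   [->-rule on 8 (branches; this branch)]
13. ~<>~(p & r), w1   [~[]-rule on 7: fresh world w1, w0Rw1]
14. <>(~r | r) -> <>~(p & r), w1   [[]-rule on 4 via w0Rw1]
15. <>(~r | r), w1   [[]-rule on 6 via w0Rw1]
16. p, w1   [[]-rule on 10 via w0Rw1]
17. p & r, w1   [~<>-rule on 13 via w1Rw1]
18. r, w1   [&-rule on 17]
19. <>~(p & r), w1   [->-rule on 14 (branches; this branch)]
20. ~r | r, w2   [<>-rule on 9: fresh world w2, w0Rw2]
21. <>(~r | r) -> <>~(p & r), w2   [[]-rule on 4 via w0Rw2]
22. <>(~r | r), w2   [[]-rule on 6 via w0Rw2]
23. p, w2   [[]-rule on 10 via w0Rw2]
24. r, w2   [|-rule on 20 (branches; this branch)]
25. <>~(p & r), w2   [->-rule on 21 (branches; this branch)]
26. ~(p & r), w3   [<>-rule on 12: fresh world w3, w0Rw3]
27. <>(~r | r) -> <>~(p & r), w3   [[]-rule on 4 via w0Rw3]
28. <>(~r | r), w3   [[]-rule on 6 via w0Rw3]
29. p, w3   [[]-rule on 10 via w0Rw3]
30. ~r, w3   [~&-rule on 26 (branches; this branch)]
31. <>~(p & r), w3   [->-rule on 27 (branches; this branch)]
32. ~r | r, w4   [<>-rule on 15: fresh world w4, w1Rw4]
33. p & r, w4   [~<>-rule on 13 via w1Rw4]
34. p, w4   [&-rule on 33]
35. r, w4   [&-rule on 33]
36. ~(p & r), w5   [<>-rule on 19: fresh world w5, w1Rw5]
37. p & r, w5   [~<>-rule on 13 via w1Rw5]
38. p, w5   [&-rule on 37]
39. r, w5   [&-rule on 37]
40. ~r, w5   [~&-rule on 36 (branches; this branch)]
Accessibility: w0Rw0, w0Rw1, w0Rw2, w0Rw3, w1Rw1, w1Rw4, w1Rw5, w2Rw2, w3Rw3, w4Rw4, w5Rw5
Branch closes: r and ~r both at w5.
All branches of the negation close; one closing branch shown above.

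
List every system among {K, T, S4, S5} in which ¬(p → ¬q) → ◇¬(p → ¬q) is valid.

T-tableau for the negation ¬(¬(p → ¬q) → ◇¬(p → ¬q)):
1. ¬(¬(p → ¬q) → ◇¬(p → ¬q)), u
2. ¬(p → ¬q), u
3. ¬◇¬(p → ¬q), u
4. p, u
5. q, u
6. p → ¬q, u
7. ¬q, u
Accessibility: uRu
Branch closes: q and ¬q both at u.
Every branch closes (one shown): valid in T, hence also in S4, S5 (every theorem of T is a theorem of S4 and S5).
K-tableau for the negation ¬(¬(p → ¬q) → ◇¬(p → ¬q)):
1. ¬(¬(p → ¬q) → ◇¬(p → ¬q)), u
2. ¬(p → ¬q), u
3. ¬◇¬(p → ¬q), u
4. p, u
5. q, u
Complete open branch: countermodel on a K-frame, so not valid in K.

T, S4, S5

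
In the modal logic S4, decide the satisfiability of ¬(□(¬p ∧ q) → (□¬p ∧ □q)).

No, unsatisfiable

1. ¬(□(¬p ∧ q) → (□¬p ∧ □q)), 0
2. □(¬p ∧ q), 0
3. ¬(□¬p ∧ □q), 0
4. ¬p ∧ q, 0
5. ¬p, 0
6. q, 0
7. ¬□q, 0
8. ¬q, 1
9. ¬p ∧ q, 1
10. ¬p, 1
11. q, 1
Accessibility: 0R0, 0R1, 1R1
Branch closes: q and ¬q both at 1.
(One branch shown.) All branches close.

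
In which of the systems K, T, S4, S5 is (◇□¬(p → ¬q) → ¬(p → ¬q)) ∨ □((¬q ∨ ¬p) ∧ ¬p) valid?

S4-tableau for the negation ¬((◇□¬(p → ¬q) → ¬(p → ¬q)) ∨ □((¬q ∨ ¬p) ∧ ¬p)):
1. ¬((◇□¬(p → ¬q) → ¬(p → ¬q)) ∨ □((¬q ∨ ¬p) ∧ ¬p)), 0
2. ¬(◇□¬(p → ¬q) → ¬(p → ¬q)), 0
3. ¬□((¬q ∨ ¬p) ∧ ¬p), 0
4. ◇□¬(p → ¬q), 0
5. p → ¬q, 0
6. ¬q, 0
7. ¬((¬q ∨ ¬p) ∧ ¬p), 1
8. p, 1
9. □¬(p → ¬q), 2
10. ¬(p → ¬q), 2
11. p, 2
12. q, 2
Accessibility: 0R0, 0R1, 0R2, 1R1, 2R2
Complete open branch: countermodel on an S4-frame, so not valid in S4, nor in K, T (the same frame is also a K-frame and a T-frame).
S5-tableau for the negation ¬((◇□¬(p → ¬q) → ¬(p → ¬q)) ∨ □((¬q ∨ ¬p) ∧ ¬p)):
1. ¬((◇□¬(p → ¬q) → ¬(p → ¬q)) ∨ □((¬q ∨ ¬p) ∧ ¬p)), 0
2. ¬(◇□¬(p → ¬q) → ¬(p → ¬q)), 0
3. ¬□((¬q ∨ ¬p) ∧ ¬p), 0
4. ◇□¬(p → ¬q), 0
5. p → ¬q, 0
6. ¬q, 0
7. ¬((¬q ∨ ¬p) ∧ ¬p), 1
8. ¬(¬q ∨ ¬p), 1
9. q, 1
10. p, 1
11. □¬(p → ¬q), 2
12. ¬(p → ¬q), 0
13. p, 0
14. q, 0
Accessibility: 0R0, 0R1, 0R2, 1R0, 1R1, 1R2, 2R0, 2R1, 2R2
Branch closes: q and ¬q both at 0.
Every branch closes (one shown): valid in S5.

S5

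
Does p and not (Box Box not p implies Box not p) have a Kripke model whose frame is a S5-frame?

1. p and not (Box Box not p implies Box not p), 0
2. p, 0   [and-rule on 1]
3. not (Box Box not p implies Box not p), 0   [and-rule on 1]
4. Box Box not p, 0   [neg-implies-rule on 3]
5. not Box not p, 0   [neg-implies-rule on 3]
6. Box not p, 0   [Box-rule on 4 via 0R0]
7. not p, 0   [Box-rule on 6 via 0R0]
Accessibility: 0R0
Branch closes: p and not p both at 0.
Every branch closes; the branch above is one of them.

Unsatisfiable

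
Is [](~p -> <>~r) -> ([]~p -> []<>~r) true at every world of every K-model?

Tableau for the negation ~([](~p -> <>~r) -> ([]~p -> []<>~r)):
1. ~([](~p -> <>~r) -> ([]~p -> []<>~r)), u
2. [](~p -> <>~r), u
3. ~([]~p -> []<>~r), u
4. []~p, u
5. ~[]<>~r, u
6. ~<>~r, v
7. ~p -> <>~r, v
8. ~p, v
9. <>~r, v
10. ~r, w
11. r, w
Accessibility: uRv, vRw
Branch closes: r and ~r both at w.
Every branch of the negation's tableau closes; the branch above is one of them.

Yes, valid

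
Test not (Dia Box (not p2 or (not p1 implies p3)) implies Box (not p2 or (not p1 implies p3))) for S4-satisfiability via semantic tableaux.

1. not (Dia Box (not p2 or (not p1 implies p3)) implies Box (not p2 or (not p1 implies p3))), u
2. Dia Box (not p2 or (not p1 implies p3)), u   [neg-implies-rule on 1]
3. not Box (not p2 or (not p1 implies p3)), u   [neg-implies-rule on 1]
4. Box (not p2 or (not p1 implies p3)), v   [Dia-rule on 2: fresh world v, uRv]
5. not p2 or (not p1 implies p3), v   [Box-rule on 4 via vRv]
6. not p1 implies p3, v   [or-rule on 5 (branches; this branch)]
7. p3, v   [implies-rule on 6 (branches; this branch)]
8. not (not p2 or (not p1 implies p3)), w   [neg-Box-rule on 3: fresh world w, uRw]
9. p2, w   [neg-or-rule on 8]
10. not (not p1 implies p3), w   [neg-or-rule on 8]
11. not p1, w   [neg-implies-rule on 10]
12. not p3, w   [neg-implies-rule on 10]
Accessibility: uRu, uRv, uRw, vRv, wRw

Yes, satisfiable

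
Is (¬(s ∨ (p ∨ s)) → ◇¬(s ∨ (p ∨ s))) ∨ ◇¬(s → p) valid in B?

Tableau for the negation ¬((¬(s ∨ (p ∨ s)) → ◇¬(s ∨ (p ∨ s))) ∨ ◇¬(s → p)):
1. ¬((¬(s ∨ (p ∨ s)) → ◇¬(s ∨ (p ∨ s))) ∨ ◇¬(s → p)), 0
2. ¬(¬(s ∨ (p ∨ s)) → ◇¬(s ∨ (p ∨ s))), 0   [¬∨-rule on 1]
3. ¬◇¬(s → p), 0   [¬∨-rule on 1]
4. ¬(s ∨ (p ∨ s)), 0   [¬→-rule on 2]
5. ¬◇¬(s ∨ (p ∨ s)), 0   [¬→-rule on 2]
6. ¬s, 0   [¬∨-rule on 4]
7. ¬(p ∨ s), 0   [¬∨-rule on 4]
8. ¬p, 0   [¬∨-rule on 7]
9. s → p, 0   [¬◇-rule on 3 via 0R0]
10. s ∨ (p ∨ s), 0   [¬◇-rule on 5 via 0R0]
11. p ∨ s, 0   [∨-rule on 10 (branches; this branch)]
12. s, 0   [∨-rule on 11 (branches; this branch)]
Accessibility: 0R0
Branch closes: s and ¬s both at 0.
Every branch of the negation's tableau closes; the branch above is one of them.

Valid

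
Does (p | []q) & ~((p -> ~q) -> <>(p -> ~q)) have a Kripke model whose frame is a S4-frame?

1. (p | []q) & ~((p -> ~q) -> <>(p -> ~q)), 0
2. p | []q, 0
3. ~((p -> ~q) -> <>(p -> ~q)), 0
4. p -> ~q, 0
5. ~<>(p -> ~q), 0
6. ~(p -> ~q), 0
7. p, 0
8. q, 0
9. []q, 0
10. ~q, 0
Accessibility: 0R0
Branch closes: q and ~q both at 0.
All branches of the tableau close; one closing branch shown above.

No, unsatisfiable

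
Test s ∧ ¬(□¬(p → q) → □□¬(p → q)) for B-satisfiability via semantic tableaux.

Satisfiable

1. s ∧ ¬(□¬(p → q) → □□¬(p → q)), w0
2. s, w0
3. ¬(□¬(p → q) → □□¬(p → q)), w0
4. □¬(p → q), w0
5. ¬□□¬(p → q), w0
6. ¬(p → q), w0
7. p, w0
8. ¬q, w0
9. ¬□¬(p → q), w1
10. ¬(p → q), w1
11. p, w1
12. ¬q, w1
13. p → q, w2
14. q, w2
Accessibility: w0Rw0, w0Rw1, w1Rw0, w1Rw1, w1Rw2, w2Rw1, w2Rw2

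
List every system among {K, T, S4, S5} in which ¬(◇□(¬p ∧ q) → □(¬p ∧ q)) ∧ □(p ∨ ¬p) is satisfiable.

K, T, S4

S5-tableau for the formula:
1. ¬(◇□(¬p ∧ q) → □(¬p ∧ q)) ∧ □(p ∨ ¬p), 0
2. ¬(◇□(¬p ∧ q) → □(¬p ∧ q)), 0
3. □(p ∨ ¬p), 0
4. ◇□(¬p ∧ q), 0
5. ¬□(¬p ∧ q), 0
6. p ∨ ¬p, 0
7. ¬p, 0
8. □(¬p ∧ q), 1
9. p ∨ ¬p, 1
10. ¬p ∧ q, 0
11. q, 0
12. ¬p ∧ q, 1
13. ¬p, 1
14. q, 1
15. ¬(¬p ∧ q), 2
16. p ∨ ¬p, 2
17. ¬p ∧ q, 2
18. ¬p, 2
19. q, 2
20. ¬q, 2
Accessibility: 0R0, 0R1, 0R2, 1R0, 1R1, 1R2, 2R0, 2R1, 2R2
Branch closes: q and ¬q both at 2.
Every branch closes (one shown): unsatisfiable in S5.
S4-tableau for the formula:
1. ¬(◇□(¬p ∧ q) → □(¬p ∧ q)) ∧ □(p ∨ ¬p), 0
2. ¬(◇□(¬p ∧ q) → □(¬p ∧ q)), 0
3. □(p ∨ ¬p), 0
4. ◇□(¬p ∧ q), 0
5. ¬□(¬p ∧ q), 0
6. p ∨ ¬p, 0
7. ¬p, 0
8. □(¬p ∧ q), 1
9. p ∨ ¬p, 1
10. ¬p ∧ q, 1
11. ¬p, 1
12. q, 1
13. ¬(¬p ∧ q), 2
14. p ∨ ¬p, 2
15. ¬q, 2
16. ¬p, 2
Accessibility: 0R0, 0R1, 0R2, 1R1, 2R2
Complete open branch: satisfiable in S4, hence also in K, T (this S4-model is also a K-model and a T-model).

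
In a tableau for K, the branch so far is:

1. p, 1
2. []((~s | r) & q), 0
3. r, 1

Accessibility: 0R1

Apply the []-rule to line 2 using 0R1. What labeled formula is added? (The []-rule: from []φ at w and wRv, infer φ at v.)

(~s | r) & q, 1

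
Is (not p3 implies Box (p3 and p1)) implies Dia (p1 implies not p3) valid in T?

Invalid (countermodel exists)

Tableau for the negation not ((not p3 implies Box (p3 and p1)) implies Dia (p1 implies not p3)):
1. not ((not p3 implies Box (p3 and p1)) implies Dia (p1 implies not p3)), 0
2. not p3 implies Box (p3 and p1), 0
3. not Dia (p1 implies not p3), 0
4. not (p1 implies not p3), 0
5. p1, 0
6. p3, 0
7. Box (p3 and p1), 0
8. p3 and p1, 0
Accessibility: 0R0
The negation has an open branch (countermodel exists).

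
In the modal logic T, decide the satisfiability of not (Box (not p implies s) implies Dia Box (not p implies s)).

Unsatisfiable (every branch closes)

1. not (Box (not p implies s) implies Dia Box (not p implies s)), u
2. Box (not p implies s), u
3. not Dia Box (not p implies s), u
4. not p implies s, u
5. not Box (not p implies s), u
6. s, u
7. not (not p implies s), v
8. not p, v
9. not s, v
10. not p implies s, v
11. not Box (not p implies s), v
12. s, v
Accessibility: uRu, uRv, vRv
Branch closes: s and not s both at v.
(One branch shown.) All branches close.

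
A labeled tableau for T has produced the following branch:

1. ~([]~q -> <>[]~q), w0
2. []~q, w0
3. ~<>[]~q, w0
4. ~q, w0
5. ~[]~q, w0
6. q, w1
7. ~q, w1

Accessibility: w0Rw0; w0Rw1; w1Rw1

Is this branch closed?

Both q and ~q appear at w1.

Closed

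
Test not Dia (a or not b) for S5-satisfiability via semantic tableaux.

Satisfiable

1. not Dia (a or not b), 0
2. not (a or not b), 0
3. not a, 0
4. b, 0
Accessibility: 0R0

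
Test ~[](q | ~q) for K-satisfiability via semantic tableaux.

1. ~[](q | ~q), 0
2. ~(q | ~q), 1
3. ~q, 1
4. q, 1
Accessibility: 0R1
Branch closes: q and ~q both at 1.
(One branch shown.) All branches close.

Unsatisfiable (every branch closes)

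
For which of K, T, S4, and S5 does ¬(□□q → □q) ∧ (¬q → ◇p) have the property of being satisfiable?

K-tableau for the formula:
1. ¬(□□q → □q) ∧ (¬q → ◇p), w0
2. ¬(□□q → □q), w0
3. ¬q → ◇p, w0
4. □□q, w0
5. ¬□q, w0
6. ◇p, w0
7. ¬q, w1
8. □q, w1
9. p, w2
10. □q, w2
Accessibility: w0Rw1, w0Rw2
Complete open branch: satisfiable in K.
T-tableau for the formula:
1. ¬(□□q → □q) ∧ (¬q → ◇p), w0
2. ¬(□□q → □q), w0
3. ¬q → ◇p, w0
4. □□q, w0
5. ¬□q, w0
6. □q, w0
7. q, w0
8. ◇p, w0
9. ¬q, w1
10. □q, w1
11. q, w1
Accessibility: w0Rw0, w0Rw1, w1Rw1
Branch closes: q and ¬q both at w1.
Every branch closes (one shown): unsatisfiable in T, hence also in S4, S5 (every S4/S5-frame is a T-frame).

K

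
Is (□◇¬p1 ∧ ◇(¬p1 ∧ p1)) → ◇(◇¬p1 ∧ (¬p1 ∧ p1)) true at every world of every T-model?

Yes, valid

Tableau for the negation ¬((□◇¬p1 ∧ ◇(¬p1 ∧ p1)) → ◇(◇¬p1 ∧ (¬p1 ∧ p1))):
1. ¬((□◇¬p1 ∧ ◇(¬p1 ∧ p1)) → ◇(◇¬p1 ∧ (¬p1 ∧ p1))), w0
2. □◇¬p1 ∧ ◇(¬p1 ∧ p1), w0
3. ¬◇(◇¬p1 ∧ (¬p1 ∧ p1)), w0
4. □◇¬p1, w0
5. ◇(¬p1 ∧ p1), w0
6. ¬(◇¬p1 ∧ (¬p1 ∧ p1)), w0
7. ◇¬p1, w0
8. ¬(¬p1 ∧ p1), w0
9. ¬p1, w0
10. ¬p1 ∧ p1, w1
11. ¬p1, w1
12. p1, w1
Accessibility: w0Rw0, w0Rw1, w1Rw1
Branch closes: p1 and ¬p1 both at w1.
Every branch of the negation's tableau closes; the branch above is one of them.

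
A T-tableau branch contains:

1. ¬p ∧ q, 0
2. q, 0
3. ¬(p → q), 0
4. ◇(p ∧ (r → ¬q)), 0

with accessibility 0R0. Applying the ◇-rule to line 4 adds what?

a fresh world 1 with 0R1, and p ∧ (r → ¬q) at 1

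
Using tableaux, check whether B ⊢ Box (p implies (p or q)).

Tableau for the negation not Box (p implies (p or q)):
1. not Box (p implies (p or q)), 0
2. not (p implies (p or q)), 1
3. p, 1
4. not (p or q), 1
5. not p, 1
6. not q, 1
Accessibility: 0R0, 0R1, 1R0, 1R1
Branch closes: p and not p both at 1.
All branches of the negation close; one closing branch shown above.

Valid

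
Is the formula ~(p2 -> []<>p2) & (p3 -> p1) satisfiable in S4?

Yes, satisfiable

1. ~(p2 -> []<>p2) & (p3 -> p1), w0
2. ~(p2 -> []<>p2), w0
3. p3 -> p1, w0
4. p2, w0
5. ~[]<>p2, w0
6. p1, w0
7. ~<>p2, w1
8. ~p2, w1
Accessibility: w0Rw0, w0Rw1, w1Rw1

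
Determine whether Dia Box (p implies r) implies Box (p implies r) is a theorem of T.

Tableau for the negation not (Dia Box (p implies r) implies Box (p implies r)):
1. not (Dia Box (p implies r) implies Box (p implies r)), w0
2. Dia Box (p implies r), w0
3. not Box (p implies r), w0
4. Box (p implies r), w1
5. p implies r, w1
6. r, w1
7. not (p implies r), w2
8. p, w2
9. not r, w2
Accessibility: w0Rw0, w0Rw1, w0Rw2, w1Rw1, w2Rw2
The negation has an open branch (countermodel exists).

Not valid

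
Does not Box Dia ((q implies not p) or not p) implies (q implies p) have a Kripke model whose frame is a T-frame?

Satisfiable

1. not Box Dia ((q implies not p) or not p) implies (q implies p), u
2. q implies p, u
3. p, u
Accessibility: uRu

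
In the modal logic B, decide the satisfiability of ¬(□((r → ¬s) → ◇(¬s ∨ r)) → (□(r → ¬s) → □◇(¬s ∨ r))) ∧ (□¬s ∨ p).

Unsatisfiable

1. ¬(□((r → ¬s) → ◇(¬s ∨ r)) → (□(r → ¬s) → □◇(¬s ∨ r))) ∧ (□¬s ∨ p), u
2. ¬(□((r → ¬s) → ◇(¬s ∨ r)) → (□(r → ¬s) → □◇(¬s ∨ r))), u   [∧-rule on 1]
3. □¬s ∨ p, u   [∧-rule on 1]
4. □((r → ¬s) → ◇(¬s ∨ r)), u   [¬→-rule on 2]
5. ¬(□(r → ¬s) → □◇(¬s ∨ r)), u   [¬→-rule on 2]
6. □(r → ¬s), u   [¬→-rule on 5]
7. ¬□◇(¬s ∨ r), u   [¬→-rule on 5]
8. (r → ¬s) → ◇(¬s ∨ r), u   [□-rule on 4 via uRu]
9. r → ¬s, u   [□-rule on 6 via uRu]
10. p, u   [∨-rule on 3 (branches; this branch)]
11. ◇(¬s ∨ r), u   [→-rule on 8 (branches; this branch)]
12. ¬r, u   [→-rule on 9 (branches; this branch)]
13. ¬◇(¬s ∨ r), v   [¬□-rule on 7: fresh world v, uRv]
14. (r → ¬s) → ◇(¬s ∨ r), v   [□-rule on 4 via uRv]
15. r → ¬s, v   [□-rule on 6 via uRv]
16. ¬(¬s ∨ r), u   [¬◇-rule on 13 via vRu]
17. s, u   [¬∨-rule on 16]
18. ¬(¬s ∨ r), v   [¬◇-rule on 13 via vRv]
19. s, v   [¬∨-rule on 18]
20. ¬r, v   [¬∨-rule on 18]
21. ◇(¬s ∨ r), v   [→-rule on 14 (branches; this branch)]
22. ¬s ∨ r, w   [◇-rule on 11: fresh world w, uRw]
23. (r → ¬s) → ◇(¬s ∨ r), w   [□-rule on 4 via uRw]
24. r → ¬s, w   [□-rule on 6 via uRw]
25. r, w   [∨-rule on 22 (branches; this branch)]
26. ◇(¬s ∨ r), w   [→-rule on 23 (branches; this branch)]
27. ¬s, w   [→-rule on 24 (branches; this branch)]
28. ¬s ∨ r, x   [◇-rule on 21: fresh world x, vRx]
29. ¬(¬s ∨ r), x   [¬◇-rule on 13 via vRx]
30. s, x   [¬∨-rule on 29]
31. ¬r, x   [¬∨-rule on 29]
32. r, x   [∨-rule on 28 (branches; this branch)]
Accessibility: uRu, uRv, uRw, vRu, vRv, vRx, wRu, wRw, xRv, xRx
Branch closes: r and ¬r both at x.
(One branch shown.) All branches close.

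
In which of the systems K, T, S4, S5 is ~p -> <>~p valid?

T-tableau for the negation ~(~p -> <>~p):
1. ~(~p -> <>~p), 0
2. ~p, 0
3. ~<>~p, 0
4. p, 0
Accessibility: 0R0
Branch closes: p and ~p both at 0.
Every branch closes (one shown): valid in T, hence also in S4, S5 (every theorem of T is a theorem of S4 and S5).
K-tableau for the negation ~(~p -> <>~p):
1. ~(~p -> <>~p), 0
2. ~p, 0
3. ~<>~p, 0
Complete open branch: countermodel on a K-frame, so not valid in K.

T, S4, S5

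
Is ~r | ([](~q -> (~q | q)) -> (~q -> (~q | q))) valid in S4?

Valid

Tableau for the negation ~(~r | ([](~q -> (~q | q)) -> (~q -> (~q | q)))):
1. ~(~r | ([](~q -> (~q | q)) -> (~q -> (~q | q)))), 0
2. r, 0
3. ~([](~q -> (~q | q)) -> (~q -> (~q | q))), 0
4. [](~q -> (~q | q)), 0
5. ~(~q -> (~q | q)), 0
6. ~q, 0
7. ~(~q | q), 0
8. q, 0
Accessibility: 0R0
Branch closes: q and ~q both at 0.
Every branch of the negation's tableau closes; the branch above is one of them.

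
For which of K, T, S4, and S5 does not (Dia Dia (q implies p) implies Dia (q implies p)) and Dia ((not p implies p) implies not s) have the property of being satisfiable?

T-tableau for the formula:
1. not (Dia Dia (q implies p) implies Dia (q implies p)) and Dia ((not p implies p) implies not s), w0
2. not (Dia Dia (q implies p) implies Dia (q implies p)), w0
3. Dia ((not p implies p) implies not s), w0
4. Dia Dia (q implies p), w0
5. not Dia (q implies p), w0
6. not (q implies p), w0
7. q, w0
8. not p, w0
9. (not p implies p) implies not s, w1
10. not (q implies p), w1
11. q, w1
12. not p, w1
13. not s, w1
14. Dia (q implies p), w2
15. not (q implies p), w2
16. q, w2
17. not p, w2
18. q implies p, w3
19. p, w3
Accessibility: w0Rw0, w0Rw1, w0Rw2, w1Rw1, w2Rw2, w2Rw3, w3Rw3
Complete open branch: satisfiable in T, hence also in K (this T-model is also a K-model).
S4-tableau for the formula:
1. not (Dia Dia (q implies p) implies Dia (q implies p)) and Dia ((not p implies p) implies not s), w0
2. not (Dia Dia (q implies p) implies Dia (q implies p)), w0
3. Dia ((not p implies p) implies not s), w0
4. Dia Dia (q implies p), w0
5. not Dia (q implies p), w0
6. not (q implies p), w0
7. q, w0
8. not p, w0
9. (not p implies p) implies not s, w1
10. not (q implies p), w1
11. q, w1
12. not p, w1
13. not (not p implies p), w1
14. Dia (q implies p), w2
15. not (q implies p), w2
16. q, w2
17. not p, w2
18. q implies p, w3
19. not (q implies p), w3
20. q, w3
21. not p, w3
22. p, w3
Accessibility: w0Rw0, w0Rw1, w0Rw2, w0Rw3, w1Rw1, w2Rw2, w2Rw3, w3Rw3
Branch closes: p and not p both at w3.
Every branch closes (one shown): unsatisfiable in S4, hence also in S5 (every S5-frame is an S4-frame).

K, T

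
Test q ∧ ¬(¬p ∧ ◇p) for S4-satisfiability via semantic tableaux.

Satisfiable

1. q ∧ ¬(¬p ∧ ◇p), w0
2. q, w0
3. ¬(¬p ∧ ◇p), w0
4. ¬◇p, w0
5. ¬p, w0
Accessibility: w0Rw0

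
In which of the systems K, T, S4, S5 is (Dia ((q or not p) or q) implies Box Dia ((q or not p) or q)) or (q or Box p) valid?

S5-tableau for the negation not ((Dia ((q or not p) or q) implies Box Dia ((q or not p) or q)) or (q or Box p)):
1. not ((Dia ((q or not p) or q) implies Box Dia ((q or not p) or q)) or (q or Box p)), 0
2. not (Dia ((q or not p) or q) implies Box Dia ((q or not p) or q)), 0
3. not (q or Box p), 0
4. Dia ((q or not p) or q), 0
5. not Box Dia ((q or not p) or q), 0
6. not q, 0
7. not Box p, 0
8. (q or not p) or q, 1
9. q or not p, 1
10. not p, 1
11. not Dia ((q or not p) or q), 2
12. not ((q or not p) or q), 0
13. not (q or not p), 0
14. p, 0
15. not ((q or not p) or q), 1
16. not (q or not p), 1
17. not q, 1
18. p, 1
Accessibility: 0R0, 0R1, 0R2, 1R0, 1R1, 1R2, 2R0, 2R1, 2R2
Branch closes: p and not p both at 1.
Every branch closes (one shown): valid in S5.
S4-tableau for the negation not ((Dia ((q or not p) or q) implies Box Dia ((q or not p) or q)) or (q or Box p)):
1. not ((Dia ((q or not p) or q) implies Box Dia ((q or not p) or q)) or (q or Box p)), 0
2. not (Dia ((q or not p) or q) implies Box Dia ((q or not p) or q)), 0
3. not (q or Box p), 0
4. Dia ((q or not p) or q), 0
5. not Box Dia ((q or not p) or q), 0
6. not q, 0
7. not Box p, 0
8. (q or not p) or q, 1
9. q, 1
10. not Dia ((q or not p) or q), 2
11. not ((q or not p) or q), 2
12. not (q or not p), 2
13. not q, 2
14. p, 2
15. not p, 3
Accessibility: 0R0, 0R1, 0R2, 0R3, 1R1, 2R2, 3R3
Complete open branch: countermodel on an S4-frame, so not valid in S4, nor in K, T (the same frame is also a K-frame and a T-frame).

S5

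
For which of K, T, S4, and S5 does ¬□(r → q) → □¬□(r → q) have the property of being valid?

S4-tableau for the negation ¬(¬□(r → q) → □¬□(r → q)):
1. ¬(¬□(r → q) → □¬□(r → q)), u
2. ¬□(r → q), u
3. ¬□¬□(r → q), u
4. ¬(r → q), v
5. r, v
6. ¬q, v
7. □(r → q), w
8. r → q, w
9. q, w
Accessibility: uRu, uRv, uRw, vRv, wRw
Complete open branch: countermodel on an S4-frame, so not valid in S4, nor in K, T (the same frame is also a K-frame and a T-frame).
S5-tableau for the negation ¬(¬□(r → q) → □¬□(r → q)):
1. ¬(¬□(r → q) → □¬□(r → q)), u
2. ¬□(r → q), u
3. ¬□¬□(r → q), u
4. ¬(r → q), v
5. r, v
6. ¬q, v
7. □(r → q), w
8. r → q, u
9. r → q, v
10. r → q, w
11. q, u
12. q, v
Accessibility: uRu, uRv, uRw, vRu, vRv, vRw, wRu, wRv, wRw
Branch closes: q and ¬q both at v.
Every branch closes (one shown): valid in S5.

S5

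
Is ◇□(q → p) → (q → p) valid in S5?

Tableau for the negation ¬(◇□(q → p) → (q → p)):
1. ¬(◇□(q → p) → (q → p)), w0
2. ◇□(q → p), w0   [¬→-rule on 1]
3. ¬(q → p), w0   [¬→-rule on 1]
4. q, w0   [¬→-rule on 3]
5. ¬p, w0   [¬→-rule on 3]
6. □(q → p), w1   [◇-rule on 2: fresh world w1, w0Rw1]
7. q → p, w0   [□-rule on 6 via w1Rw0]
8. q → p, w1   [□-rule on 6 via w1Rw1]
9. p, w0   [→-rule on 7 (branches; this branch)]
Accessibility: w0Rw0, w0Rw1, w1Rw0, w1Rw1
Branch closes: p and ¬p both at w0.
Every branch of the negation's tableau closes; the branch above is one of them.

Valid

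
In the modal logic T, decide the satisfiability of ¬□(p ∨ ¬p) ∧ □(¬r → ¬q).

Unsatisfiable

1. ¬□(p ∨ ¬p) ∧ □(¬r → ¬q), u
2. ¬□(p ∨ ¬p), u   [∧-rule on 1]
3. □(¬r → ¬q), u   [∧-rule on 1]
4. ¬r → ¬q, u   [□-rule on 3 via uRu]
5. ¬q, u   [→-rule on 4 (branches; this branch)]
6. ¬(p ∨ ¬p), v   [¬□-rule on 2: fresh world v, uRv]
7. ¬p, v   [¬∨-rule on 6]
8. p, v   [¬∨-rule on 6]
Accessibility: uRu, uRv, vRv
Branch closes: p and ¬p both at v.
Every branch closes; the branch above is one of them.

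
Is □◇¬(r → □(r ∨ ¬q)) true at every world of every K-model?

Tableau for the negation ¬□◇¬(r → □(r ∨ ¬q)):
1. ¬□◇¬(r → □(r ∨ ¬q)), u
2. ¬◇¬(r → □(r ∨ ¬q)), v
Accessibility: uRv
The negation has an open branch (countermodel exists).

Not valid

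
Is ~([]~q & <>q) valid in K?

Yes, valid

Tableau for the negation []~q & <>q:
1. []~q & <>q, 0
2. []~q, 0
3. <>q, 0
4. q, 1
5. ~q, 1
Accessibility: 0R1
Branch closes: q and ~q both at 1.
Every branch of the negation's tableau closes; the branch above is one of them.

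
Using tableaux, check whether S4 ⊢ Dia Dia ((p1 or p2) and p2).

Invalid (countermodel exists)

Tableau for the negation not Dia Dia ((p1 or p2) and p2):
1. not Dia Dia ((p1 or p2) and p2), w0
2. not Dia ((p1 or p2) and p2), w0
3. not ((p1 or p2) and p2), w0
4. not p2, w0
Accessibility: w0Rw0
The negation has an open branch (countermodel exists).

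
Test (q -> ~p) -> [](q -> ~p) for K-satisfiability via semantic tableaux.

1. (q -> ~p) -> [](q -> ~p), u
2. [](q -> ~p), u

Yes, satisfiable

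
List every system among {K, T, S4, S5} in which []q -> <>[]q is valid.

T, S4, S5

T-tableau for the negation ~([]q -> <>[]q):
1. ~([]q -> <>[]q), u
2. []q, u
3. ~<>[]q, u
4. q, u
5. ~[]q, u
6. ~q, v
7. q, v
Accessibility: uRu, uRv, vRv
Branch closes: q and ~q both at v.
Every branch closes (one shown): valid in T, hence also in S4, S5 (every theorem of T is a theorem of S4 and S5).
K-tableau for the negation ~([]q -> <>[]q):
1. ~([]q -> <>[]q), u
2. []q, u
3. ~<>[]q, u
Complete open branch: countermodel on a K-frame, so not valid in K.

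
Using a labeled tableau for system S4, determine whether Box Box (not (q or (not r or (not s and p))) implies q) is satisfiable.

1. Box Box (not (q or (not r or (not s and p))) implies q), w0
2. Box (not (q or (not r or (not s and p))) implies q), w0   [Box-rule on 1 via w0Rw0]
3. not (q or (not r or (not s and p))) implies q, w0   [Box-rule on 2 via w0Rw0]
4. q, w0   [implies-rule on 3 (branches; this branch)]
Accessibility: w0Rw0

Yes, satisfiable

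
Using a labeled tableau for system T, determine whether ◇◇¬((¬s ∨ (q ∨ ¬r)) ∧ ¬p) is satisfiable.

1. ◇◇¬((¬s ∨ (q ∨ ¬r)) ∧ ¬p), u
2. ◇¬((¬s ∨ (q ∨ ¬r)) ∧ ¬p), v
3. ¬((¬s ∨ (q ∨ ¬r)) ∧ ¬p), w
4. p, w
Accessibility: uRu, uRv, vRv, vRw, wRw

Yes, satisfiable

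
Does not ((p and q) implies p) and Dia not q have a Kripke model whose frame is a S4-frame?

1. not ((p and q) implies p) and Dia not q, u
2. not ((p and q) implies p), u   [and-rule on 1]
3. Dia not q, u   [and-rule on 1]
4. p and q, u   [neg-implies-rule on 2]
5. not p, u   [neg-implies-rule on 2]
6. p, u   [and-rule on 4]
7. q, u   [and-rule on 4]
Accessibility: uRu
Branch closes: p and not p both at u.
All branches of the tableau close; one closing branch shown above.

No, unsatisfiable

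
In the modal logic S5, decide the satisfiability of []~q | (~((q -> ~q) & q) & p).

Yes, satisfiable

1. []~q | (~((q -> ~q) & q) & p), w0
2. ~((q -> ~q) & q) & p, w0   [|-rule on 1 (branches; this branch)]
3. ~((q -> ~q) & q), w0   [&-rule on 2]
4. p, w0   [&-rule on 2]
5. ~q, w0   [~&-rule on 3 (branches; this branch)]
Accessibility: w0Rw0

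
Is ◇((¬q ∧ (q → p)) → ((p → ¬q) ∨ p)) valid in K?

Tableau for the negation ¬◇((¬q ∧ (q → p)) → ((p → ¬q) ∨ p)):
1. ¬◇((¬q ∧ (q → p)) → ((p → ¬q) ∨ p)), 0
The negation has an open branch (countermodel exists).

No, not valid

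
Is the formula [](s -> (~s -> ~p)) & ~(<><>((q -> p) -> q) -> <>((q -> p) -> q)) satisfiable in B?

Satisfiable

1. [](s -> (~s -> ~p)) & ~(<><>((q -> p) -> q) -> <>((q -> p) -> q)), 0
2. [](s -> (~s -> ~p)), 0
3. ~(<><>((q -> p) -> q) -> <>((q -> p) -> q)), 0
4. <><>((q -> p) -> q), 0
5. ~<>((q -> p) -> q), 0
6. s -> (~s -> ~p), 0
7. ~((q -> p) -> q), 0
8. q -> p, 0
9. ~q, 0
10. ~s -> ~p, 0
11. p, 0
12. s, 0
13. <>((q -> p) -> q), 1
14. s -> (~s -> ~p), 1
15. ~((q -> p) -> q), 1
16. q -> p, 1
17. ~q, 1
18. ~s -> ~p, 1
19. p, 1
20. s, 1
21. (q -> p) -> q, 2
22. q, 2
Accessibility: 0R0, 0R1, 1R0, 1R1, 1R2, 2R1, 2R2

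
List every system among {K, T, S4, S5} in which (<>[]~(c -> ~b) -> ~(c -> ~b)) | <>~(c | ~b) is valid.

S5

S4-tableau for the negation ~((<>[]~(c -> ~b) -> ~(c -> ~b)) | <>~(c | ~b)):
1. ~((<>[]~(c -> ~b) -> ~(c -> ~b)) | <>~(c | ~b)), u
2. ~(<>[]~(c -> ~b) -> ~(c -> ~b)), u   [~|-rule on 1]
3. ~<>~(c | ~b), u   [~|-rule on 1]
4. <>[]~(c -> ~b), u   [~->-rule on 2]
5. c -> ~b, u   [~->-rule on 2]
6. c | ~b, u   [~<>-rule on 3 via uRu]
7. ~b, u   [->-rule on 5 (branches; this branch)]
8. []~(c -> ~b), v   [<>-rule on 4: fresh world v, uRv]
9. c | ~b, v   [~<>-rule on 3 via uRv]
10. ~(c -> ~b), v   [[]-rule on 8 via vRv]
11. c, v   [~->-rule on 10]
12. b, v   [~->-rule on 10]
Accessibility: uRu, uRv, vRv
Complete open branch: countermodel on an S4-frame, so not valid in S4, nor in K, T (the same frame is also a K-frame and a T-frame).
S5-tableau for the negation ~((<>[]~(c -> ~b) -> ~(c -> ~b)) | <>~(c | ~b)):
1. ~((<>[]~(c -> ~b) -> ~(c -> ~b)) | <>~(c | ~b)), u
2. ~(<>[]~(c -> ~b) -> ~(c -> ~b)), u   [~|-rule on 1]
3. ~<>~(c | ~b), u   [~|-rule on 1]
4. <>[]~(c -> ~b), u   [~->-rule on 2]
5. c -> ~b, u   [~->-rule on 2]
6. c | ~b, u   [~<>-rule on 3 via uRu]
7. ~b, u   [->-rule on 5 (branches; this branch)]
8. []~(c -> ~b), v   [<>-rule on 4: fresh world v, uRv]
9. c | ~b, v   [~<>-rule on 3 via uRv]
10. ~(c -> ~b), u   [[]-rule on 8 via vRu]
11. c, u   [~->-rule on 10]
12. b, u   [~->-rule on 10]
Accessibility: uRu, uRv, vRu, vRv
Branch closes: b and ~b both at u.
Every branch closes (one shown): valid in S5.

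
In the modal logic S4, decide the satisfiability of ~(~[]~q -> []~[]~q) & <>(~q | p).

Satisfiable (open branch found)

1. ~(~[]~q -> []~[]~q) & <>(~q | p), u
2. ~(~[]~q -> []~[]~q), u
3. <>(~q | p), u
4. ~[]~q, u
5. ~[]~[]~q, u
6. ~q | p, v
7. p, v
8. q, w
9. []~q, x
10. ~q, x
Accessibility: uRu, uRv, uRw, uRx, vRv, wRw, xRx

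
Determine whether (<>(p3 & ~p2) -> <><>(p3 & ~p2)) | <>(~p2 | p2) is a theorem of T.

Tableau for the negation ~((<>(p3 & ~p2) -> <><>(p3 & ~p2)) | <>(~p2 | p2)):
1. ~((<>(p3 & ~p2) -> <><>(p3 & ~p2)) | <>(~p2 | p2)), 0
2. ~(<>(p3 & ~p2) -> <><>(p3 & ~p2)), 0
3. ~<>(~p2 | p2), 0
4. <>(p3 & ~p2), 0
5. ~<><>(p3 & ~p2), 0
6. ~(~p2 | p2), 0
7. p2, 0
8. ~p2, 0
Accessibility: 0R0
Branch closes: p2 and ~p2 both at 0.
Every branch of the negation's tableau closes; the branch above is one of them.

Valid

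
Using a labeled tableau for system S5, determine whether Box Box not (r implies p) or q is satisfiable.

1. Box Box not (r implies p) or q, w0
2. q, w0   [or-rule on 1 (branches; this branch)]
Accessibility: w0Rw0

Satisfiable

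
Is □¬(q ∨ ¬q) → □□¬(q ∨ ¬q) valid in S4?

Valid in S4

Tableau for the negation ¬(□¬(q ∨ ¬q) → □□¬(q ∨ ¬q)):
1. ¬(□¬(q ∨ ¬q) → □□¬(q ∨ ¬q)), u
2. □¬(q ∨ ¬q), u
3. ¬□□¬(q ∨ ¬q), u
4. ¬(q ∨ ¬q), u
5. ¬q, u
6. q, u
Accessibility: uRu
Branch closes: q and ¬q both at u.
Every branch of the negation's tableau closes; the branch above is one of them.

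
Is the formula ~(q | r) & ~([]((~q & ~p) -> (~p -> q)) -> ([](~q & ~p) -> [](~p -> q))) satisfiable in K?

Unsatisfiable

1. ~(q | r) & ~([]((~q & ~p) -> (~p -> q)) -> ([](~q & ~p) -> [](~p -> q))), 0
2. ~(q | r), 0
3. ~([]((~q & ~p) -> (~p -> q)) -> ([](~q & ~p) -> [](~p -> q))), 0
4. ~q, 0
5. ~r, 0
6. []((~q & ~p) -> (~p -> q)), 0
7. ~([](~q & ~p) -> [](~p -> q)), 0
8. [](~q & ~p), 0
9. ~[](~p -> q), 0
10. ~(~p -> q), 1
11. ~p, 1
12. ~q, 1
13. (~q & ~p) -> (~p -> q), 1
14. ~q & ~p, 1
15. ~p -> q, 1
16. q, 1
Accessibility: 0R1
Branch closes: q and ~q both at 1.
Every branch closes; the branch above is one of them.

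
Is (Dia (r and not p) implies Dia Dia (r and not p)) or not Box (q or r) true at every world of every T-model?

Tableau for the negation not ((Dia (r and not p) implies Dia Dia (r and not p)) or not Box (q or r)):
1. not ((Dia (r and not p) implies Dia Dia (r and not p)) or not Box (q or r)), 0
2. not (Dia (r and not p) implies Dia Dia (r and not p)), 0
3. Box (q or r), 0
4. Dia (r and not p), 0
5. not Dia Dia (r and not p), 0
6. q or r, 0
7. not Dia (r and not p), 0
8. not (r and not p), 0
9. r, 0
10. p, 0
11. r and not p, 1
12. r, 1
13. not p, 1
14. q or r, 1
15. not Dia (r and not p), 1
16. not (r and not p), 1
17. p, 1
Accessibility: 0R0, 0R1, 1R1
Branch closes: p and not p both at 1.
All branches of the negation close; one closing branch shown above.

Yes, valid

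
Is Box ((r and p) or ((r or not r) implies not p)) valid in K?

Tableau for the negation not Box ((r and p) or ((r or not r) implies not p)):
1. not Box ((r and p) or ((r or not r) implies not p)), u
2. not ((r and p) or ((r or not r) implies not p)), v
3. not (r and p), v
4. not ((r or not r) implies not p), v
5. r or not r, v
6. p, v
7. not r, v
Accessibility: uRv
The negation has an open branch (countermodel exists).

Invalid (countermodel exists)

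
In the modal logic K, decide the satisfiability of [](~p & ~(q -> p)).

1. [](~p & ~(q -> p)), w0

Yes, satisfiable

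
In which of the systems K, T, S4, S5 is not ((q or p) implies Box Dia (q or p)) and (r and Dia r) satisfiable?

S4-tableau for the formula:
1. not ((q or p) implies Box Dia (q or p)) and (r and Dia r), w0
2. not ((q or p) implies Box Dia (q or p)), w0
3. r and Dia r, w0
4. q or p, w0
5. not Box Dia (q or p), w0
6. r, w0
7. Dia r, w0
8. p, w0
9. not Dia (q or p), w1
10. not (q or p), w1
11. not q, w1
12. not p, w1
13. r, w2
Accessibility: w0Rw0, w0Rw1, w0Rw2, w1Rw1, w2Rw2
Complete open branch: satisfiable in S4, hence also in K, T (this S4-model is also a K-model and a T-model).
S5-tableau for the formula:
1. not ((q or p) implies Box Dia (q or p)) and (r and Dia r), w0
2. not ((q or p) implies Box Dia (q or p)), w0
3. r and Dia r, w0
4. q or p, w0
5. not Box Dia (q or p), w0
6. r, w0
7. Dia r, w0
8. p, w0
9. not Dia (q or p), w1
10. not (q or p), w0
11. not q, w0
12. not p, w0
Accessibility: w0Rw0, w0Rw1, w1Rw0, w1Rw1
Branch closes: p and not p both at w0.
Every branch closes (one shown): unsatisfiable in S5.

K, T, S4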